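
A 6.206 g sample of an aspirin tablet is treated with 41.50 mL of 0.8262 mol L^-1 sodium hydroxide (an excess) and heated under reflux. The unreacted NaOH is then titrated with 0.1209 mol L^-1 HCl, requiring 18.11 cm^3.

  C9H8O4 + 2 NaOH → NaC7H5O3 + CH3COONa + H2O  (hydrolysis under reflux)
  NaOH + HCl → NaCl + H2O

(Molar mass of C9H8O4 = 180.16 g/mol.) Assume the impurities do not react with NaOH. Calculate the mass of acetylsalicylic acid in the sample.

n(NaOH) added = 0.04150 × 0.8262 = 0.03429 mol
n(HCl) used in back-titration = 0.01811 × 0.1209 = 2.189 × 10^-3 mol
n(NaOH) left over = 2.189 × 10^-3 mol (1:1 ratio)
n(NaOH) consumed by analyte = 0.03429 − 2.189 × 10^-3 = 0.03210 mol
From the 1:2 ratio, n(C9H8O4) = 1/2 × 0.03210 = 0.01605 mol
mass of C9H8O4 = 0.01605 × 180.16 = 2.891 g

2.891 g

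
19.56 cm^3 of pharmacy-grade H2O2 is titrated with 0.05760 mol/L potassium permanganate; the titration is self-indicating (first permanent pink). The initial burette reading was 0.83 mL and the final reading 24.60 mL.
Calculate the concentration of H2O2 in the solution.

0.1750 mol/L

2 MnO4^- + 5 H2O2 + 6 H^+ → 2 Mn^2+ + 5 O2 + 8 H2O
n(KMnO4) = 0.02377 L × 0.05760 mol/L = 1.369 × 10^-3 mol
From the 5:2 mole ratio, n(H2O2) = 5/2 × 1.369 × 10^-3 = 3.423 × 10^-3 mol
[H2O2] = 3.423 × 10^-3 mol / 0.01956 L = 0.1750 mol/L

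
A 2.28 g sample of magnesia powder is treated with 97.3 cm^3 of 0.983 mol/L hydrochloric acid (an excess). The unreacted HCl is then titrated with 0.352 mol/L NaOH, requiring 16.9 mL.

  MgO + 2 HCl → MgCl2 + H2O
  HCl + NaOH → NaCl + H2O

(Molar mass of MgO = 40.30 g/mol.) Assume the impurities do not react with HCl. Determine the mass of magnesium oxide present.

n(HCl) added = 0.0973 × 0.983 = 0.0956 mol
n(NaOH) used in back-titration = 0.0169 × 0.352 = 5.95 × 10^-3 mol
n(HCl) left over = 5.95 × 10^-3 mol (1:1 ratio)
n(HCl) consumed by analyte = 0.0956 − 5.95 × 10^-3 = 0.0897 mol
From the 1:2 ratio, n(MgO) = 1/2 × 0.0897 = 0.0448 mol
mass of MgO = 0.0448 × 40.30 = 1.81 g

1.81 g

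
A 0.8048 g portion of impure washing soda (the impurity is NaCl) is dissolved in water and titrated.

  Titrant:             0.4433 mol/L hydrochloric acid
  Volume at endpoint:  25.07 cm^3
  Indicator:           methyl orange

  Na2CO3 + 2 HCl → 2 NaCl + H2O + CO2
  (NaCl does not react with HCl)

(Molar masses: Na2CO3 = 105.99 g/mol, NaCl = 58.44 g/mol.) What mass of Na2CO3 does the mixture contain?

n(HCl) = 0.02507 × 0.4433 = 0.01111 mol
Let x = n(Na2CO3), y = n(NaCl).
Titrant: 2x = 0.01111;  mass: 105.99x + 58.44y = 0.8048
Solving, x = 5.557 × 10^-3 mol, y = 3.693 × 10^-3 mol
mass of Na2CO3 = 5.557 × 10^-3 × 105.99 = 0.5890 g

0.5890 g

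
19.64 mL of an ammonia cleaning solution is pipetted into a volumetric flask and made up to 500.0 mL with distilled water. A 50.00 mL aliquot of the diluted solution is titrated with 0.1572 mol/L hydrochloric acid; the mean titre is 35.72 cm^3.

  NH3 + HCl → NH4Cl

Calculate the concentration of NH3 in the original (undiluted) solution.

n(HCl) = 0.03572 × 0.1572 = 5.615 × 10^-3 mol
n(NH3) in the aliquot = 5.615 × 10^-3 mol (1:1 ratio)
[NH3]_dilute = 5.615 × 10^-3 / 0.05000 = 0.1123 mol/L
Dilution factor = 500.0 / 19.64 = 25.46
[NH3]_stock = 0.1123 × 25.46 = 2.859 mol/L

2.859 mol/L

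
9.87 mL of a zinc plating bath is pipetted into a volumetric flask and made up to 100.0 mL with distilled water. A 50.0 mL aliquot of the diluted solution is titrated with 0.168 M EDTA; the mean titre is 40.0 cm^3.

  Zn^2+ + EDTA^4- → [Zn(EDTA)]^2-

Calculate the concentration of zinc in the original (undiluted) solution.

1.36 M

n(EDTA) = 0.0400 × 0.168 = 6.72 × 10^-3 mol
n(Zn2+) in the aliquot = 6.72 × 10^-3 mol (1:1 ratio)
[Zn2+]_dilute = 6.72 × 10^-3 / 0.0500 = 0.134 mol/L
Dilution factor = 100.0 / 9.87 = 10.13
[Zn2+]_stock = 0.134 × 10.13 = 1.36 mol/L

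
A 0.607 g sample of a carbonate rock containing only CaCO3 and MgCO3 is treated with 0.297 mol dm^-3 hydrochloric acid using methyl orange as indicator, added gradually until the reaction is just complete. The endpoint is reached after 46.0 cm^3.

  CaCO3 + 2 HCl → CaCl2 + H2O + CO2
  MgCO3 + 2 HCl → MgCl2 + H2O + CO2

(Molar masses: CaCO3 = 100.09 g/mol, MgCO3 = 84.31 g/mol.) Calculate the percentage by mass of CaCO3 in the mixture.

32.5 %

n(HCl) = 0.0460 × 0.297 = 0.0137 mol
Let x = n(CaCO3), y = n(MgCO3).
Titrant: 2x + 2y = 0.0137;  mass: 100.09x + 84.31y = 0.607
Solving, x = 1.97 × 10^-3 mol, y = 4.86 × 10^-3 mol
mass of CaCO3 = 1.97 × 10^-3 × 100.09 = 0.197 g
% CaCO3 = 0.197 / 0.607 × 100 = 32.5 %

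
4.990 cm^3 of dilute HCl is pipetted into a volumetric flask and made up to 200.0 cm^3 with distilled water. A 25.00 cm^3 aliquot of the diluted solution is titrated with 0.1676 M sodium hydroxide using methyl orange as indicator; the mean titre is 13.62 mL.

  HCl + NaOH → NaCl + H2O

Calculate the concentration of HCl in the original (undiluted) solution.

3.660 M

n(NaOH) = 0.01362 × 0.1676 = 2.283 × 10^-3 mol
n(HCl) in the aliquot = 2.283 × 10^-3 mol (1:1 ratio)
[HCl]_dilute = 2.283 × 10^-3 / 0.02500 = 0.09131 mol/L
Dilution factor = 200.0 / 4.990 = 40.08
[HCl]_stock = 0.09131 × 40.08 = 3.660 mol/L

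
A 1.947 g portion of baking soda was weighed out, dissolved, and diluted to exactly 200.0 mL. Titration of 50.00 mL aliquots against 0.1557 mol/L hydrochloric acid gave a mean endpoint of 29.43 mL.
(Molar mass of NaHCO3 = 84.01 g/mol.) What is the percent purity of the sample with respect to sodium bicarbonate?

79.09 %

NaHCO3 + HCl → NaCl + H2O + CO2
n(HCl) per titration = 0.02943 × 0.1557 = 4.582 × 10^-3 mol
n(NaHCO3) in each aliquot = 4.582 × 10^-3 mol (1:1 ratio)
n(NaHCO3) in the whole flask = 4.582 × 10^-3 × 200.0/50.00 = 0.01833 mol
mass of NaHCO3 = 0.01833 × 84.01 = 1.540 g
% NaHCO3 = 1.540 / 1.947 × 100 = 79.09 %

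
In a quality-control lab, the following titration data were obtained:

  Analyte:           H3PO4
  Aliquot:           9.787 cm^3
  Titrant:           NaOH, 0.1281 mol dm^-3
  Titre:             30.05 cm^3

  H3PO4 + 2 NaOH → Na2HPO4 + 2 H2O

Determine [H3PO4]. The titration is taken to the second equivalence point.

n(NaOH) = 0.03005 L × 0.1281 mol/L = 3.849 × 10^-3 mol
From the 1:2 mole ratio, n(H3PO4) = 1/2 × 3.849 × 10^-3 = 1.925 × 10^-3 mol
[H3PO4] = 1.925 × 10^-3 mol / 0.009787 L = 0.1967 mol/L

0.1967 mol/L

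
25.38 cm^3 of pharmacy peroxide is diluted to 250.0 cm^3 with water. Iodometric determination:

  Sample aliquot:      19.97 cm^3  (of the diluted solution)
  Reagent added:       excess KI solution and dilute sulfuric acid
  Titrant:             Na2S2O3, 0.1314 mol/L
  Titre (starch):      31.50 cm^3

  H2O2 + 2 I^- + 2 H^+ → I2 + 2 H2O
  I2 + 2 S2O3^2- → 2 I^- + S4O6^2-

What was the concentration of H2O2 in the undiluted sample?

1.021 mol/L

n(S2O3^2-) = 0.03150 × 0.1314 = 4.139 × 10^-3 mol
n(I2) = n(S2O3^2-)/2 = 2.070 × 10^-3 mol
n(H2O2) in the aliquot = 2.070 × 10^-3 mol (1:1 ratio)
[H2O2]_dilute = 2.070 × 10^-3 / 0.01997 = 0.1036 mol/L
[H2O2]_original = 0.1036 × 250.0/25.38 = 1.021 mol/L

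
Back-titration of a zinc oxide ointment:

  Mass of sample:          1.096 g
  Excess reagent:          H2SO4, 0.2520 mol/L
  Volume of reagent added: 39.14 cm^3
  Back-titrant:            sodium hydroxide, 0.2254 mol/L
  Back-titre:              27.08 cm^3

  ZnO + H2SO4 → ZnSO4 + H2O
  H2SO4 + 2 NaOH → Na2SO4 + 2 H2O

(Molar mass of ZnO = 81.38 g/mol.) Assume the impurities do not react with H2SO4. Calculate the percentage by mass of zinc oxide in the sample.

50.58 %

n(H2SO4) added = 0.03914 × 0.2520 = 9.863 × 10^-3 mol
n(NaOH) used in back-titration = 0.02708 × 0.2254 = 6.104 × 10^-3 mol
From the 1:2 ratio, n(H2SO4) left over = 1/2 × 6.104 × 10^-3 = 3.052 × 10^-3 mol
n(H2SO4) consumed by analyte = 9.863 × 10^-3 − 3.052 × 10^-3 = 6.811 × 10^-3 mol
n(ZnO) = 6.811 × 10^-3 mol (1:1 ratio)
mass of ZnO = 6.811 × 10^-3 × 81.38 = 0.5543 g
% ZnO = 0.5543 / 1.096 × 100 = 50.58 %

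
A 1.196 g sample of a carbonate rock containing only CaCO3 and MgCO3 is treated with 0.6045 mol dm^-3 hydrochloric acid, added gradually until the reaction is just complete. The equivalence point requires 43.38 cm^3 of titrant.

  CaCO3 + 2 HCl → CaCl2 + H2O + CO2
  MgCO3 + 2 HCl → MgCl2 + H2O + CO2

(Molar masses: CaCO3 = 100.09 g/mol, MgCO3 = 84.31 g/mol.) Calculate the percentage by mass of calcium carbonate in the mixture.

n(HCl) = 0.04338 × 0.6045 = 0.02622 mol
Let x = n(CaCO3), y = n(MgCO3).
Titrant: 2x + 2y = 0.02622;  mass: 100.09x + 84.31y = 1.196
Solving, x = 5.739 × 10^-3 mol, y = 7.373 × 10^-3 mol
mass of CaCO3 = 5.739 × 10^-3 × 100.09 = 0.5744 g
% CaCO3 = 0.5744 / 1.196 × 100 = 48.03 %

48.03 %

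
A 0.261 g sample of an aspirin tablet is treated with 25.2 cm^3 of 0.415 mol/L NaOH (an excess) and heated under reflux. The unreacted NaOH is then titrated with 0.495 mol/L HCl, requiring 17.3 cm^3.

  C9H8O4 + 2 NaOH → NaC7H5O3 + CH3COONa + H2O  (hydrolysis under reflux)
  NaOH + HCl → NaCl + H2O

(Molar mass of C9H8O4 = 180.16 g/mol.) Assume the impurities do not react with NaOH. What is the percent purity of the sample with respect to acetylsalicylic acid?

n(NaOH) added = 0.0252 × 0.415 = 0.0105 mol
n(HCl) used in back-titration = 0.0173 × 0.495 = 8.56 × 10^-3 mol
n(NaOH) left over = 8.56 × 10^-3 mol (1:1 ratio)
n(NaOH) consumed by analyte = 0.0105 − 8.56 × 10^-3 = 1.89 × 10^-3 mol
From the 1:2 ratio, n(C9H8O4) = 1/2 × 1.89 × 10^-3 = 9.47 × 10^-4 mol
mass of C9H8O4 = 9.47 × 10^-4 × 180.16 = 0.171 g
% C9H8O4 = 0.171 / 0.261 × 100 = 65.4 %

65.4 %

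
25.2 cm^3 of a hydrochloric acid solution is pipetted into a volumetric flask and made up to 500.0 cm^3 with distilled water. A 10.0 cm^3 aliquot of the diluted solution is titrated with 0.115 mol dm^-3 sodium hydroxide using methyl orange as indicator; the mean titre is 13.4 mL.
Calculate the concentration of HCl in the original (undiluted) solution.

HCl + NaOH → NaCl + H2O
n(NaOH) = 0.0134 × 0.115 = 1.54 × 10^-3 mol
n(HCl) in the aliquot = 1.54 × 10^-3 mol (1:1 ratio)
[HCl]_dilute = 1.54 × 10^-3 / 0.0100 = 0.154 mol/L
Dilution factor = 500.0 / 25.2 = 19.84
[HCl]_stock = 0.154 × 19.84 = 3.06 mol/L

3.06 mol/L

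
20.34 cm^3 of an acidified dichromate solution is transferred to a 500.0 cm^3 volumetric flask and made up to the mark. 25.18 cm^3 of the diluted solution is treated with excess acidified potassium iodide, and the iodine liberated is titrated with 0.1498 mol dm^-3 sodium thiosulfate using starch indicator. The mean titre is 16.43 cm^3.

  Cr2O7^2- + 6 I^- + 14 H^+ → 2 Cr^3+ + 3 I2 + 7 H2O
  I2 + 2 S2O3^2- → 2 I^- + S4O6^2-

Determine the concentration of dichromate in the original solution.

n(S2O3^2-) = 0.01643 × 0.1498 = 2.461 × 10^-3 mol
n(I2) = n(S2O3^2-)/2 = 1.231 × 10^-3 mol
From the 1:3 ratio, n(Cr2O7^2-) in the aliquot = 1/3 × 1.231 × 10^-3 = 4.102 × 10^-4 mol
[Cr2O7^2-]_dilute = 4.102 × 10^-4 / 0.02518 = 0.01629 mol/L
[Cr2O7^2-]_original = 0.01629 × 500.0/20.34 = 0.4005 mol/L

0.4005 mol/L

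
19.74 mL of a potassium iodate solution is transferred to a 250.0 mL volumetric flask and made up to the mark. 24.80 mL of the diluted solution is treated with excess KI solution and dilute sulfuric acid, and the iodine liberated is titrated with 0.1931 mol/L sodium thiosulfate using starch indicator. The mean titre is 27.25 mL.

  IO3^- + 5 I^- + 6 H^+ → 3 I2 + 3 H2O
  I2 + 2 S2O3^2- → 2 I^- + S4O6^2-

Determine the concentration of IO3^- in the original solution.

n(S2O3^2-) = 0.02725 × 0.1931 = 5.262 × 10^-3 mol
n(I2) = n(S2O3^2-)/2 = 2.631 × 10^-3 mol
From the 1:3 ratio, n(IO3^-) in the aliquot = 1/3 × 2.631 × 10^-3 = 8.770 × 10^-4 mol
[IO3^-]_dilute = 8.770 × 10^-4 / 0.02480 = 0.03536 mol/L
[IO3^-]_original = 0.03536 × 250.0/19.74 = 0.4479 mol/L

0.4479 mol/L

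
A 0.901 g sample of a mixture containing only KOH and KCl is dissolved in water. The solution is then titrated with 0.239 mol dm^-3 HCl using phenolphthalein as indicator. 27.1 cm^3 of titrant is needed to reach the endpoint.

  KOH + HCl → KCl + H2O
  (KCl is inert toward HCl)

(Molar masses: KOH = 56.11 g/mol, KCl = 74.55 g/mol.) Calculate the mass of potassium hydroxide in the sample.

0.363 g

n(HCl) = 0.0271 × 0.239 = 6.48 × 10^-3 mol
Let x = n(KOH), y = n(KCl).
Titrant: 1x = 6.48 × 10^-3;  mass: 56.11x + 74.55y = 0.901
Solving, x = 6.48 × 10^-3 mol, y = 7.21 × 10^-3 mol
mass of KOH = 6.48 × 10^-3 × 56.11 = 0.363 g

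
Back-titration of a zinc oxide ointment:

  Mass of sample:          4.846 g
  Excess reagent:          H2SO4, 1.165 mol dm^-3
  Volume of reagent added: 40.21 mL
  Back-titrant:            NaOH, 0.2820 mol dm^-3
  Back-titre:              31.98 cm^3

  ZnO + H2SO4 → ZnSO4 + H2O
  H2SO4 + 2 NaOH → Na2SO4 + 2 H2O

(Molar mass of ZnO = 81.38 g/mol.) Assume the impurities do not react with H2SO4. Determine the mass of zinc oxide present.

3.445 g

n(H2SO4) added = 0.04021 × 1.165 = 0.04684 mol
n(NaOH) used in back-titration = 0.03198 × 0.2820 = 9.018 × 10^-3 mol
From the 1:2 ratio, n(H2SO4) left over = 1/2 × 9.018 × 10^-3 = 4.509 × 10^-3 mol
n(H2SO4) consumed by analyte = 0.04684 − 4.509 × 10^-3 = 0.04234 mol
n(ZnO) = 0.04234 mol (1:1 ratio)
mass of ZnO = 0.04234 × 81.38 = 3.445 g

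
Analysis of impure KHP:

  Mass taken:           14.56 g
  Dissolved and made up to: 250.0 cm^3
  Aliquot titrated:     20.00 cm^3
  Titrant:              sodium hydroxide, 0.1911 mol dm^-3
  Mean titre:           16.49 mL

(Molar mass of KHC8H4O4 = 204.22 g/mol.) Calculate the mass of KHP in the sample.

KHC8H4O4 + NaOH → KNaC8H4O4 + H2O
n(NaOH) per titration = 0.01649 × 0.1911 = 3.151 × 10^-3 mol
n(KHC8H4O4) in each aliquot = 3.151 × 10^-3 mol (1:1 ratio)
n(KHC8H4O4) in the whole flask = 3.151 × 10^-3 × 250.0/20.00 = 0.03939 mol
mass of KHC8H4O4 = 0.03939 × 204.22 = 8.044 g

8.044 g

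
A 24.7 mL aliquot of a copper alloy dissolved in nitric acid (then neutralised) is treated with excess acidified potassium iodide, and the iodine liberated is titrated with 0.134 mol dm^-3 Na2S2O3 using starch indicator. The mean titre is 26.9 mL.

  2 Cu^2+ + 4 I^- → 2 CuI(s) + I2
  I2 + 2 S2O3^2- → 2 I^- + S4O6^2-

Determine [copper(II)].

n(S2O3^2-) = 0.0269 × 0.134 = 3.60 × 10^-3 mol
n(I2) = n(S2O3^2-)/2 = 1.80 × 10^-3 mol
From the 2:1 ratio, n(Cu2+) in the aliquot = 2/1 × 1.80 × 10^-3 = 3.60 × 10^-3 mol
[Cu2+] = 3.60 × 10^-3 / 0.0247 = 0.146 mol/L

0.146 mol/L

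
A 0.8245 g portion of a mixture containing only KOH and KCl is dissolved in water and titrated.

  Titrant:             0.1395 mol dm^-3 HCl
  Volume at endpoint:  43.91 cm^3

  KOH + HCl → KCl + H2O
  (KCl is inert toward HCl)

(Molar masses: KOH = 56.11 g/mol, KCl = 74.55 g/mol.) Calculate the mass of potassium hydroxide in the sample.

n(HCl) = 0.04391 × 0.1395 = 6.125 × 10^-3 mol
Let x = n(KOH), y = n(KCl).
Titrant: 1x = 6.125 × 10^-3;  mass: 56.11x + 74.55y = 0.8245
Solving, x = 6.125 × 10^-3 mol, y = 6.449 × 10^-3 mol
mass of KOH = 6.125 × 10^-3 × 56.11 = 0.3437 g

0.3437 g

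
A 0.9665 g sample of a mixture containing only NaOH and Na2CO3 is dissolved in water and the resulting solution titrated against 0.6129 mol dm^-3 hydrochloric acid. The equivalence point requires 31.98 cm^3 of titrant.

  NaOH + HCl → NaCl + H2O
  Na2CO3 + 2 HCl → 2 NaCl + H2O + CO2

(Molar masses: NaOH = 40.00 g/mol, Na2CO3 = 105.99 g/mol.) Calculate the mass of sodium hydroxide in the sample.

0.2223 g

n(HCl) = 0.03198 × 0.6129 = 0.01960 mol
Let x = n(NaOH), y = n(Na2CO3).
Titrant: 1x + 2y = 0.01960;  mass: 40.00x + 105.99y = 0.9665
Solving, x = 5.558 × 10^-3 mol, y = 7.021 × 10^-3 mol
mass of NaOH = 5.558 × 10^-3 × 40.00 = 0.2223 g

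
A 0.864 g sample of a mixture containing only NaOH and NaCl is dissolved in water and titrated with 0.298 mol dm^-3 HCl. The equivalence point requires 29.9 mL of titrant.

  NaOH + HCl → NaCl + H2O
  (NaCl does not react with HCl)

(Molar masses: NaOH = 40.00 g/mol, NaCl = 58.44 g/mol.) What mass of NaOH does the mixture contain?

0.356 g

n(HCl) = 0.0299 × 0.298 = 8.91 × 10^-3 mol
Let x = n(NaOH), y = n(NaCl).
Titrant: 1x = 8.91 × 10^-3;  mass: 40.00x + 58.44y = 0.864
Solving, x = 8.91 × 10^-3 mol, y = 8.69 × 10^-3 mol
mass of NaOH = 8.91 × 10^-3 × 40.00 = 0.356 g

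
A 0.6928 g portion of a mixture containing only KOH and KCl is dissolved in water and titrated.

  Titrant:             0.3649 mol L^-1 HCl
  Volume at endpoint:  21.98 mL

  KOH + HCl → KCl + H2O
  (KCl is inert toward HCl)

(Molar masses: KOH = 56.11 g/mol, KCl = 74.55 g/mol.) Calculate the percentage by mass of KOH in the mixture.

n(HCl) = 0.02198 × 0.3649 = 8.021 × 10^-3 mol
Let x = n(KOH), y = n(KCl).
Titrant: 1x = 8.021 × 10^-3;  mass: 56.11x + 74.55y = 0.6928
Solving, x = 8.021 × 10^-3 mol, y = 3.256 × 10^-3 mol
mass of KOH = 8.021 × 10^-3 × 56.11 = 0.4500 g
% KOH = 0.4500 / 0.6928 × 100 = 64.96 %

64.96 %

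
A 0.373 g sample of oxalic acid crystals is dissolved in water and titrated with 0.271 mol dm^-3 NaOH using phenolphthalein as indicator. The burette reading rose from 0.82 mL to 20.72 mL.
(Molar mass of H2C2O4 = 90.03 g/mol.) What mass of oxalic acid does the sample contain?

0.243 g

H2C2O4 + 2 NaOH → Na2C2O4 + 2 H2O
n(NaOH) = 0.0199 L × 0.271 mol/L = 5.39 × 10^-3 mol
From the 1:2 ratio, n(H2C2O4) = 1/2 × 5.39 × 10^-3 = 2.70 × 10^-3 mol
mass of H2C2O4 = 2.70 × 10^-3 × 90.03 g/mol = 0.243 g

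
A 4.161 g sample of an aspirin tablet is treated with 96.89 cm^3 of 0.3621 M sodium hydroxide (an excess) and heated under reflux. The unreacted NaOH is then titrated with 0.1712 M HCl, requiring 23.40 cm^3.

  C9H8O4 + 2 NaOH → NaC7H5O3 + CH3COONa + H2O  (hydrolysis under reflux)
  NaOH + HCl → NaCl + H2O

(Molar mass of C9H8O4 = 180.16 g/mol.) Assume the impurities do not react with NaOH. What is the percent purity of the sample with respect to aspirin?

n(NaOH) added = 0.09689 × 0.3621 = 0.03508 mol
n(HCl) used in back-titration = 0.02340 × 0.1712 = 4.006 × 10^-3 mol
n(NaOH) left over = 4.006 × 10^-3 mol (1:1 ratio)
n(NaOH) consumed by analyte = 0.03508 − 4.006 × 10^-3 = 0.03108 mol
From the 1:2 ratio, n(C9H8O4) = 1/2 × 0.03108 = 0.01554 mol
mass of C9H8O4 = 0.01554 × 180.16 = 2.799 g
% C9H8O4 = 2.799 / 4.161 × 100 = 67.28 %

67.28 %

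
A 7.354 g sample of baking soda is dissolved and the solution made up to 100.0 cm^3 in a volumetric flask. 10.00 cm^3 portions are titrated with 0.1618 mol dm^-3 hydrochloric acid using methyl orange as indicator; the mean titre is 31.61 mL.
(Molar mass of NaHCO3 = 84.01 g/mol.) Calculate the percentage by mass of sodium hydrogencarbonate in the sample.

58.43 %

NaHCO3 + HCl → NaCl + H2O + CO2
n(HCl) per titration = 0.03161 × 0.1618 = 5.114 × 10^-3 mol
n(NaHCO3) in each aliquot = 5.114 × 10^-3 mol (1:1 ratio)
n(NaHCO3) in the whole flask = 5.114 × 10^-3 × 100.0/10.00 = 0.05114 mol
mass of NaHCO3 = 0.05114 × 84.01 = 4.297 g
% NaHCO3 = 4.297 / 7.354 × 100 = 58.43 %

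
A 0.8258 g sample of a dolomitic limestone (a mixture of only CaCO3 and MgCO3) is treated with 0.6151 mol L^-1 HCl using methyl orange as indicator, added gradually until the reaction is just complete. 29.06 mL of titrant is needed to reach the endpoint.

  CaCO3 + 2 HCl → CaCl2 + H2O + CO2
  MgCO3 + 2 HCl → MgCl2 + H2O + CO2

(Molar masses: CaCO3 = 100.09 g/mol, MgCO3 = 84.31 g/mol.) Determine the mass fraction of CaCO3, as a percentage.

n(HCl) = 0.02906 × 0.6151 = 0.01787 mol
Let x = n(CaCO3), y = n(MgCO3).
Titrant: 2x + 2y = 0.01787;  mass: 100.09x + 84.31y = 0.8258
Solving, x = 4.581 × 10^-3 mol, y = 4.356 × 10^-3 mol
mass of CaCO3 = 4.581 × 10^-3 × 100.09 = 0.4585 g
% CaCO3 = 0.4585 / 0.8258 × 100 = 55.52 %

55.52 %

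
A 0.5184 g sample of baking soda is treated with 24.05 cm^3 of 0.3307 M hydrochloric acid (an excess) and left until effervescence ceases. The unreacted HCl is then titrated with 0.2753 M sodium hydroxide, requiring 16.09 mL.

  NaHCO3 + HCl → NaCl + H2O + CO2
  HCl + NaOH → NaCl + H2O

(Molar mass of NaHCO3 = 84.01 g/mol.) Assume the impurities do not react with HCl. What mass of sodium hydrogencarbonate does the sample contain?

0.2960 g

n(HCl) added = 0.02405 × 0.3307 = 7.953 × 10^-3 mol
n(NaOH) used in back-titration = 0.01609 × 0.2753 = 4.430 × 10^-3 mol
n(HCl) left over = 4.430 × 10^-3 mol (1:1 ratio)
n(HCl) consumed by analyte = 7.953 × 10^-3 − 4.430 × 10^-3 = 3.524 × 10^-3 mol
n(NaHCO3) = 3.524 × 10^-3 mol (1:1 ratio)
mass of NaHCO3 = 3.524 × 10^-3 × 84.01 = 0.2960 g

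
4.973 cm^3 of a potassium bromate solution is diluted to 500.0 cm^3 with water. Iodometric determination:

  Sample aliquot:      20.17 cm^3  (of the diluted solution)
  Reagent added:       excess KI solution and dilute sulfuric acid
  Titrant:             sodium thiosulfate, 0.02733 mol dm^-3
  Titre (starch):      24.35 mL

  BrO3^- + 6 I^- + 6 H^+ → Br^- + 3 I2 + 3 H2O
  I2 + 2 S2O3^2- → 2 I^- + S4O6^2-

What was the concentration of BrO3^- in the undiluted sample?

0.5529 mol/L

n(S2O3^2-) = 0.02435 × 0.02733 = 6.655 × 10^-4 mol
n(I2) = n(S2O3^2-)/2 = 3.327 × 10^-4 mol
From the 1:3 ratio, n(BrO3^-) in the aliquot = 1/3 × 3.327 × 10^-4 = 1.109 × 10^-4 mol
[BrO3^-]_dilute = 1.109 × 10^-4 / 0.02017 = 0.005499 mol/L
[BrO3^-]_original = 0.005499 × 500.0/4.973 = 0.5529 mol/L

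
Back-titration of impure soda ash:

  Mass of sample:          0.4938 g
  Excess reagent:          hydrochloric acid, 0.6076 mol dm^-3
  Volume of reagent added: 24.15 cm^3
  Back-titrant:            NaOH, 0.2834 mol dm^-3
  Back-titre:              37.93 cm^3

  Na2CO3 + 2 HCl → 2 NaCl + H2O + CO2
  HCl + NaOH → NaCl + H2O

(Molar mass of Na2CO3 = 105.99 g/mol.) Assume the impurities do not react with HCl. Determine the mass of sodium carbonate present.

n(HCl) added = 0.02415 × 0.6076 = 0.01467 mol
n(NaOH) used in back-titration = 0.03793 × 0.2834 = 0.01075 mol
n(HCl) left over = 0.01075 mol (1:1 ratio)
n(HCl) consumed by analyte = 0.01467 − 0.01075 = 3.924 × 10^-3 mol
From the 1:2 ratio, n(Na2CO3) = 1/2 × 3.924 × 10^-3 = 1.962 × 10^-3 mol
mass of Na2CO3 = 1.962 × 10^-3 × 105.99 = 0.2080 g

0.2080 g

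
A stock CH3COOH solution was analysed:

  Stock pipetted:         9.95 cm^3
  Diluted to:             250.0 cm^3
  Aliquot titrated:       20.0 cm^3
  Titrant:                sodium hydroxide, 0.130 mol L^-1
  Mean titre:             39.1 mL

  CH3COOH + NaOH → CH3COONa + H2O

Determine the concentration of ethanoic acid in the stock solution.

n(NaOH) = 0.0391 × 0.130 = 5.08 × 10^-3 mol
n(CH3COOH) in the aliquot = 5.08 × 10^-3 mol (1:1 ratio)
[CH3COOH]_dilute = 5.08 × 10^-3 / 0.0200 = 0.254 mol/L
Dilution factor = 250.0 / 9.95 = 25.13
[CH3COOH]_stock = 0.254 × 25.13 = 6.39 mol/L

6.39 mol/L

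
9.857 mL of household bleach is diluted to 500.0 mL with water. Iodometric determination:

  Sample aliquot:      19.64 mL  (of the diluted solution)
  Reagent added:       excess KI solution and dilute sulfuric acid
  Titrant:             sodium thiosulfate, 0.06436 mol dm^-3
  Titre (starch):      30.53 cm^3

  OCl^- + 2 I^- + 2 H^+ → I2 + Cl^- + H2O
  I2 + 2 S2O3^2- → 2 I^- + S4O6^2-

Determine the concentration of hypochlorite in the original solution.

n(S2O3^2-) = 0.03053 × 0.06436 = 1.965 × 10^-3 mol
n(I2) = n(S2O3^2-)/2 = 9.825 × 10^-4 mol
n(OCl^-) in the aliquot = 9.825 × 10^-4 mol (1:1 ratio)
[OCl^-]_dilute = 9.825 × 10^-4 / 0.01964 = 0.05002 mol/L
[OCl^-]_original = 0.05002 × 500.0/9.857 = 2.537 mol/L

2.537 mol/L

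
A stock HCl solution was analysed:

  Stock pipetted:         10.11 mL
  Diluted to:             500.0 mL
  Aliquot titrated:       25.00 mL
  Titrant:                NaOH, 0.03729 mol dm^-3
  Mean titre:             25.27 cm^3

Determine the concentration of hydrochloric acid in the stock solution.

HCl + NaOH → NaCl + H2O
n(NaOH) = 0.02527 × 0.03729 = 9.423 × 10^-4 mol
n(HCl) in the aliquot = 9.423 × 10^-4 mol (1:1 ratio)
[HCl]_dilute = 9.423 × 10^-4 / 0.02500 = 0.03769 mol/L
Dilution factor = 500.0 / 10.11 = 49.46
[HCl]_stock = 0.03769 × 49.46 = 1.864 mol/L

1.864 mol/L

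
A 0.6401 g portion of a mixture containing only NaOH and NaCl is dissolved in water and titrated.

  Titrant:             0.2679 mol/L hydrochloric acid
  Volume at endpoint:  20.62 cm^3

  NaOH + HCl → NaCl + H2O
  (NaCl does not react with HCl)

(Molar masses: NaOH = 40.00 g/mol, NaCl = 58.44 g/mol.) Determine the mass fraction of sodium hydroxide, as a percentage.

n(HCl) = 0.02062 × 0.2679 = 5.524 × 10^-3 mol
Let x = n(NaOH), y = n(NaCl).
Titrant: 1x = 5.524 × 10^-3;  mass: 40.00x + 58.44y = 0.6401
Solving, x = 5.524 × 10^-3 mol, y = 7.172 × 10^-3 mol
mass of NaOH = 5.524 × 10^-3 × 40.00 = 0.2210 g
% NaOH = 0.2210 / 0.6401 × 100 = 34.52 %

34.52 %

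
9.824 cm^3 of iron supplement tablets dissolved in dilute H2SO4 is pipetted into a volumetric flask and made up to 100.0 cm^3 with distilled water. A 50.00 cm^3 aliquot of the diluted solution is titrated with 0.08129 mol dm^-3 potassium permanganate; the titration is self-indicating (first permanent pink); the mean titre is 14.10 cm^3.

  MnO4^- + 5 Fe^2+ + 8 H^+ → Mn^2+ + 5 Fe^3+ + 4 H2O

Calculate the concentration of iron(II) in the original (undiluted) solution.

1.167 mol/L

n(KMnO4) = 0.01410 × 0.08129 = 1.146 × 10^-3 mol
From the 5:1 ratio, n(Fe2+) in the aliquot = 5/1 × 1.146 × 10^-3 = 5.731 × 10^-3 mol
[Fe2+]_dilute = 5.731 × 10^-3 / 0.05000 = 0.1146 mol/L
Dilution factor = 100.0 / 9.824 = 10.18
[Fe2+]_stock = 0.1146 × 10.18 = 1.167 mol/L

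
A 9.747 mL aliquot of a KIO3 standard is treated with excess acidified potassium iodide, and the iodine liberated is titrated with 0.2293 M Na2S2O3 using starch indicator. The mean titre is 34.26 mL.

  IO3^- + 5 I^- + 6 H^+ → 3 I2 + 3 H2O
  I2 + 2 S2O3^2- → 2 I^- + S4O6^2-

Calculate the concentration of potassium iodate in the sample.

n(S2O3^2-) = 0.03426 × 0.2293 = 7.856 × 10^-3 mol
n(I2) = n(S2O3^2-)/2 = 3.928 × 10^-3 mol
From the 1:3 ratio, n(IO3^-) in the aliquot = 1/3 × 3.928 × 10^-3 = 1.309 × 10^-3 mol
[IO3^-] = 1.309 × 10^-3 / 0.009747 = 0.1343 mol/L

0.1343 M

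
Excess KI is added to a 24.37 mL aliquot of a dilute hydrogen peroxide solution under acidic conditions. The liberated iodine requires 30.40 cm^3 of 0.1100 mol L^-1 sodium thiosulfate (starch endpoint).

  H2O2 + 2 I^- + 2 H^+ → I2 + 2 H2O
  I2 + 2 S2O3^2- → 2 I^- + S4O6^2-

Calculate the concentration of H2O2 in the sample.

0.06861 mol/L

n(S2O3^2-) = 0.03040 × 0.1100 = 3.344 × 10^-3 mol
n(I2) = n(S2O3^2-)/2 = 1.672 × 10^-3 mol
n(H2O2) in the aliquot = 1.672 × 10^-3 mol (1:1 ratio)
[H2O2] = 1.672 × 10^-3 / 0.02437 = 0.06861 mol/L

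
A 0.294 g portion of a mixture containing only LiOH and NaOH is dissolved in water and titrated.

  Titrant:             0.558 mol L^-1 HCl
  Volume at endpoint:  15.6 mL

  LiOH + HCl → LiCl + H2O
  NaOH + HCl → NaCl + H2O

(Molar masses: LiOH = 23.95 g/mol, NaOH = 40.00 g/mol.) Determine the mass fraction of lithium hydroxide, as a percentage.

27.5 %

n(HCl) = 0.0156 × 0.558 = 8.70 × 10^-3 mol
Let x = n(LiOH), y = n(NaOH).
Titrant: 1x + 1y = 8.70 × 10^-3;  mass: 23.95x + 40.00y = 0.294
Solving, x = 3.38 × 10^-3 mol, y = 5.33 × 10^-3 mol
mass of LiOH = 3.38 × 10^-3 × 23.95 = 0.0809 g
% LiOH = 0.0809 / 0.294 × 100 = 27.5 %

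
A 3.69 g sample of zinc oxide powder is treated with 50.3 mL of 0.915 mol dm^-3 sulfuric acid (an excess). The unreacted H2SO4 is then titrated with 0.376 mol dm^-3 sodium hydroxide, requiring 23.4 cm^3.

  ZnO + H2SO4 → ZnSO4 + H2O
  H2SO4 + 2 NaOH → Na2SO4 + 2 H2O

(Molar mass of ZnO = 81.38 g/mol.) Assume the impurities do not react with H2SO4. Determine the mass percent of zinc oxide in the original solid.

91.8 %

n(H2SO4) added = 0.0503 × 0.915 = 0.0460 mol
n(NaOH) used in back-titration = 0.0234 × 0.376 = 8.80 × 10^-3 mol
From the 1:2 ratio, n(H2SO4) left over = 1/2 × 8.80 × 10^-3 = 4.40 × 10^-3 mol
n(H2SO4) consumed by analyte = 0.0460 − 4.40 × 10^-3 = 0.0416 mol
n(ZnO) = 0.0416 mol (1:1 ratio)
mass of ZnO = 0.0416 × 81.38 = 3.39 g
% ZnO = 3.39 / 3.69 × 100 = 91.8 %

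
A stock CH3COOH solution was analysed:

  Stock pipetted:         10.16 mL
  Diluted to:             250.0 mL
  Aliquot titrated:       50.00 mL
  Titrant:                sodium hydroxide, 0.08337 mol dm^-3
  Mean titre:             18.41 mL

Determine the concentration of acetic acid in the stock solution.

0.7553 mol/L

CH3COOH + NaOH → CH3COONa + H2O
n(NaOH) = 0.01841 × 0.08337 = 1.535 × 10^-3 mol
n(CH3COOH) in the aliquot = 1.535 × 10^-3 mol (1:1 ratio)
[CH3COOH]_dilute = 1.535 × 10^-3 / 0.05000 = 0.03070 mol/L
Dilution factor = 250.0 / 10.16 = 24.61
[CH3COOH]_stock = 0.03070 × 24.61 = 0.7553 mol/L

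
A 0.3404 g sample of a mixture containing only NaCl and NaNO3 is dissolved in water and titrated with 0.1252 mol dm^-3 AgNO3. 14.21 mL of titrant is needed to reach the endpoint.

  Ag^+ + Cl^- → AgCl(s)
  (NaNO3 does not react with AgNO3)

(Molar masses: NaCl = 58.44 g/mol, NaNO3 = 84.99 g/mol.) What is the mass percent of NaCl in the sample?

30.54 %

n(AgNO3) = 0.01421 × 0.1252 = 1.779 × 10^-3 mol
Let x = n(NaCl), y = n(NaNO3).
Titrant: 1x = 1.779 × 10^-3;  mass: 58.44x + 84.99y = 0.3404
Solving, x = 1.779 × 10^-3 mol, y = 2.782 × 10^-3 mol
mass of NaCl = 1.779 × 10^-3 × 58.44 = 0.1040 g
% NaCl = 0.1040 / 0.3404 × 100 = 30.54 %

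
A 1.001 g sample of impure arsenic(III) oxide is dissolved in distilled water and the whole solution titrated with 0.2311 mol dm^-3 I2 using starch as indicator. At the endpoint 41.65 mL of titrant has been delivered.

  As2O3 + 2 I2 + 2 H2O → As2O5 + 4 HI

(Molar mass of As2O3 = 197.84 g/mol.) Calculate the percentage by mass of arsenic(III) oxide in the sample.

95.12 %

n(I2) = 0.04165 L × 0.2311 mol/L = 9.625 × 10^-3 mol
From the 1:2 ratio, n(As2O3) = 1/2 × 9.625 × 10^-3 = 4.813 × 10^-3 mol
mass of As2O3 = 4.813 × 10^-3 × 197.84 g/mol = 0.9521 g
% As2O3 = 0.9521 / 1.001 × 100 = 95.12 %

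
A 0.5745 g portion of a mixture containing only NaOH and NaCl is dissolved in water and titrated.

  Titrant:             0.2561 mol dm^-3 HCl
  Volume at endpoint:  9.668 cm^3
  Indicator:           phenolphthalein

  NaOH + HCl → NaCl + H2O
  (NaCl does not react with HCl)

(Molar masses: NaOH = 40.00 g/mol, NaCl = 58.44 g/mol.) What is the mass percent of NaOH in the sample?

17.24 %

n(HCl) = 0.009668 × 0.2561 = 2.476 × 10^-3 mol
Let x = n(NaOH), y = n(NaCl).
Titrant: 1x = 2.476 × 10^-3;  mass: 40.00x + 58.44y = 0.5745
Solving, x = 2.476 × 10^-3 mol, y = 8.136 × 10^-3 mol
mass of NaOH = 2.476 × 10^-3 × 40.00 = 0.09904 g
% NaOH = 0.09904 / 0.5745 × 100 = 17.24 %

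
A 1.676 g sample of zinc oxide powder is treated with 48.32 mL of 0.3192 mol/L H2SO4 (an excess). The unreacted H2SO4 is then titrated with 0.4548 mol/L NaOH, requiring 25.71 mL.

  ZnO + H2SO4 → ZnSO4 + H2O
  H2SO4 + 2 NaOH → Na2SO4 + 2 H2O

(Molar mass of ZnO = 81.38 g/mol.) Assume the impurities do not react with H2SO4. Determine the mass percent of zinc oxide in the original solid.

n(H2SO4) added = 0.04832 × 0.3192 = 0.01542 mol
n(NaOH) used in back-titration = 0.02571 × 0.4548 = 0.01169 mol
From the 1:2 ratio, n(H2SO4) left over = 1/2 × 0.01169 = 5.846 × 10^-3 mol
n(H2SO4) consumed by analyte = 0.01542 − 5.846 × 10^-3 = 9.577 × 10^-3 mol
n(ZnO) = 9.577 × 10^-3 mol (1:1 ratio)
mass of ZnO = 9.577 × 10^-3 × 81.38 = 0.7794 g
% ZnO = 0.7794 / 1.676 × 100 = 46.50 %

46.50 %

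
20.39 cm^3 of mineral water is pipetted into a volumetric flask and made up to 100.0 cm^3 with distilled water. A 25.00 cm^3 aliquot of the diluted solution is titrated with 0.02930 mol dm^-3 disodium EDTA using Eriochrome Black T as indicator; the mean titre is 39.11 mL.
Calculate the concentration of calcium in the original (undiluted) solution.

Ca^2+ + EDTA^4- → [Ca(EDTA)]^2-
n(EDTA) = 0.03911 × 0.02930 = 1.146 × 10^-3 mol
n(Ca2+) in the aliquot = 1.146 × 10^-3 mol (1:1 ratio)
[Ca2+]_dilute = 1.146 × 10^-3 / 0.02500 = 0.04584 mol/L
Dilution factor = 100.0 / 20.39 = 4.904
[Ca2+]_stock = 0.04584 × 4.904 = 0.2248 mol/L

0.2248 mol/L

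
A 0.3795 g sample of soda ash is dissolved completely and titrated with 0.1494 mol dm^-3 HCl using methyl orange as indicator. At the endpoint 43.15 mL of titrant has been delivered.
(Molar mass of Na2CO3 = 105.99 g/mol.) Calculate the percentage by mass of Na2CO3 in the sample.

90.02 %

Na2CO3 + 2 HCl → 2 NaCl + H2O + CO2
n(HCl) = 0.04315 L × 0.1494 mol/L = 6.447 × 10^-3 mol
From the 1:2 ratio, n(Na2CO3) = 1/2 × 6.447 × 10^-3 = 3.223 × 10^-3 mol
mass of Na2CO3 = 3.223 × 10^-3 × 105.99 g/mol = 0.3416 g
% Na2CO3 = 0.3416 / 0.3795 × 100 = 90.02 %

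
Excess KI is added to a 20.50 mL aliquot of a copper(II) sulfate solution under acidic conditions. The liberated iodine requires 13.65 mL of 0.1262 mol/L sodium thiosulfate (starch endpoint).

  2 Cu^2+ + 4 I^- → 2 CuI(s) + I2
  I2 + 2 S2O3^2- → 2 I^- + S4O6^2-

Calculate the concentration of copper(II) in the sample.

0.08403 mol/L

n(S2O3^2-) = 0.01365 × 0.1262 = 1.723 × 10^-3 mol
n(I2) = n(S2O3^2-)/2 = 8.613 × 10^-4 mol
From the 2:1 ratio, n(Cu2+) in the aliquot = 2/1 × 8.613 × 10^-4 = 1.723 × 10^-3 mol
[Cu2+] = 1.723 × 10^-3 / 0.02050 = 0.08403 mol/L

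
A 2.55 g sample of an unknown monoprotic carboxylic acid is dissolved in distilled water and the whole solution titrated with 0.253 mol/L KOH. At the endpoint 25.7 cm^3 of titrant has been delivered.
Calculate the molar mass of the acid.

392 g/mol

n(KOH) = 0.0257 L × 0.253 mol/L = 6.50 × 10^-3 mol
n(HA) = 6.50 × 10^-3 mol (1:1 ratio)
M = m / n = 2.55 g / 6.50 × 10^-3 mol = 392 g/mol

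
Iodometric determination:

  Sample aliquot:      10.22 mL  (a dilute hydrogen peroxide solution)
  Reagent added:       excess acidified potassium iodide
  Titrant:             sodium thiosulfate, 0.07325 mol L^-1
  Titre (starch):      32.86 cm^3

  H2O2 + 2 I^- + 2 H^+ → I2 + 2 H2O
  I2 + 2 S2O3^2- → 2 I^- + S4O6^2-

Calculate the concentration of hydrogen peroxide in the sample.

n(S2O3^2-) = 0.03286 × 0.07325 = 2.407 × 10^-3 mol
n(I2) = n(S2O3^2-)/2 = 1.203 × 10^-3 mol
n(H2O2) in the aliquot = 1.203 × 10^-3 mol (1:1 ratio)
[H2O2] = 1.203 × 10^-3 / 0.01022 = 0.1178 mol/L

0.1178 mol/L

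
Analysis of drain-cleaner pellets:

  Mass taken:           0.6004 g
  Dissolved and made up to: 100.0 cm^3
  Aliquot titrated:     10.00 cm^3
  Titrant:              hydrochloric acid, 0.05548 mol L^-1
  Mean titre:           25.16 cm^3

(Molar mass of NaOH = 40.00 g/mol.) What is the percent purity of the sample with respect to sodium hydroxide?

93.00 %

NaOH + HCl → NaCl + H2O
n(HCl) per titration = 0.02516 × 0.05548 = 1.396 × 10^-3 mol
n(NaOH) in each aliquot = 1.396 × 10^-3 mol (1:1 ratio)
n(NaOH) in the whole flask = 1.396 × 10^-3 × 100.0/10.00 = 0.01396 mol
mass of NaOH = 0.01396 × 40.00 = 0.5584 g
% NaOH = 0.5584 / 0.6004 × 100 = 93.00 %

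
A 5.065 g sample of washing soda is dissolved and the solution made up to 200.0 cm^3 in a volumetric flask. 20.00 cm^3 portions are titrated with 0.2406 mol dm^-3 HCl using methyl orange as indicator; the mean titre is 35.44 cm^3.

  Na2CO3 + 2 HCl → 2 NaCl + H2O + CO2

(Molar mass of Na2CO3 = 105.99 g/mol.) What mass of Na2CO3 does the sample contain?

4.519 g

n(HCl) per titration = 0.03544 × 0.2406 = 8.527 × 10^-3 mol
From the 1:2 ratio, n(Na2CO3) in each aliquot = 1/2 × 8.527 × 10^-3 = 4.263 × 10^-3 mol
n(Na2CO3) in the whole flask = 4.263 × 10^-3 × 200.0/20.00 = 0.04263 mol
mass of Na2CO3 = 0.04263 × 105.99 = 4.519 g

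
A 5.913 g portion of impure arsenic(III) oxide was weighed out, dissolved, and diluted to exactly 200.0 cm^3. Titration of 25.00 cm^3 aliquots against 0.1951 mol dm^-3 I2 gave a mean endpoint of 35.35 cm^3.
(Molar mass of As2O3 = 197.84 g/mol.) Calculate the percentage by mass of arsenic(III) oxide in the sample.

92.30 %

As2O3 + 2 I2 + 2 H2O → As2O5 + 4 HI
n(I2) per titration = 0.03535 × 0.1951 = 6.897 × 10^-3 mol
From the 1:2 ratio, n(As2O3) in each aliquot = 1/2 × 6.897 × 10^-3 = 3.448 × 10^-3 mol
n(As2O3) in the whole flask = 3.448 × 10^-3 × 200.0/25.00 = 0.02759 mol
mass of As2O3 = 0.02759 × 197.84 = 5.458 g
% As2O3 = 5.458 / 5.913 × 100 = 92.30 %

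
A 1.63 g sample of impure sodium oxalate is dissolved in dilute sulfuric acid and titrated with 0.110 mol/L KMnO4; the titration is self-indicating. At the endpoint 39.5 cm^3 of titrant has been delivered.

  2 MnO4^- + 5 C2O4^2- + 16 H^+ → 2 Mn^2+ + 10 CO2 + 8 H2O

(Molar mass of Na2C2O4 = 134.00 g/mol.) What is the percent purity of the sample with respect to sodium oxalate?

89.3 %

n(KMnO4) = 0.0395 L × 0.110 mol/L = 4.34 × 10^-3 mol
From the 5:2 ratio, n(Na2C2O4) = 5/2 × 4.34 × 10^-3 = 0.0109 mol
mass of Na2C2O4 = 0.0109 × 134.00 g/mol = 1.46 g
% Na2C2O4 = 1.46 / 1.63 × 100 = 89.3 %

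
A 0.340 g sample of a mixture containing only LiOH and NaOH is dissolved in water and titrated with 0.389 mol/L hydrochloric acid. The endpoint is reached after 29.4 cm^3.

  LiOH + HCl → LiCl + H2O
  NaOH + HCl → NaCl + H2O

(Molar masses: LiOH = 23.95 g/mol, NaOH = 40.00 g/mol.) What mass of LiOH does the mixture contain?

n(HCl) = 0.0294 × 0.389 = 0.0114 mol
Let x = n(LiOH), y = n(NaOH).
Titrant: 1x + 1y = 0.0114;  mass: 23.95x + 40.00y = 0.340
Solving, x = 7.32 × 10^-3 mol, y = 4.12 × 10^-3 mol
mass of LiOH = 7.32 × 10^-3 × 23.95 = 0.175 g

0.175 g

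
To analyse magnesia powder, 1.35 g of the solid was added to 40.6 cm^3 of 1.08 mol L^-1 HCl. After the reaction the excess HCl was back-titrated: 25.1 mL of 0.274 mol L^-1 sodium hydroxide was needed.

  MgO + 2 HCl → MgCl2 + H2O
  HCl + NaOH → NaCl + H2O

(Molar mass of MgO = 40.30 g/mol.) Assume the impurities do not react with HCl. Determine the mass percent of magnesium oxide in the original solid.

n(HCl) added = 0.0406 × 1.08 = 0.0438 mol
n(NaOH) used in back-titration = 0.0251 × 0.274 = 6.88 × 10^-3 mol
n(HCl) left over = 6.88 × 10^-3 mol (1:1 ratio)
n(HCl) consumed by analyte = 0.0438 − 6.88 × 10^-3 = 0.0370 mol
From the 1:2 ratio, n(MgO) = 1/2 × 0.0370 = 0.0185 mol
mass of MgO = 0.0185 × 40.30 = 0.745 g
% MgO = 0.745 / 1.35 × 100 = 55.2 %

55.2 %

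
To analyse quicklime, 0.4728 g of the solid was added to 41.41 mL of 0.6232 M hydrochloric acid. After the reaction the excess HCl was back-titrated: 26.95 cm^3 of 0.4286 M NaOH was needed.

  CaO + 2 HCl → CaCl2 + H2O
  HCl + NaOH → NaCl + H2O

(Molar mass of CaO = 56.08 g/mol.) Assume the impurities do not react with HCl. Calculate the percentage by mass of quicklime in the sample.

84.55 %

n(HCl) added = 0.04141 × 0.6232 = 0.02581 mol
n(NaOH) used in back-titration = 0.02695 × 0.4286 = 0.01155 mol
n(HCl) left over = 0.01155 mol (1:1 ratio)
n(HCl) consumed by analyte = 0.02581 − 0.01155 = 0.01426 mol
From the 1:2 ratio, n(CaO) = 1/2 × 0.01426 = 7.128 × 10^-3 mol
mass of CaO = 7.128 × 10^-3 × 56.08 = 0.3997 g
% CaO = 0.3997 / 0.4728 × 100 = 84.55 %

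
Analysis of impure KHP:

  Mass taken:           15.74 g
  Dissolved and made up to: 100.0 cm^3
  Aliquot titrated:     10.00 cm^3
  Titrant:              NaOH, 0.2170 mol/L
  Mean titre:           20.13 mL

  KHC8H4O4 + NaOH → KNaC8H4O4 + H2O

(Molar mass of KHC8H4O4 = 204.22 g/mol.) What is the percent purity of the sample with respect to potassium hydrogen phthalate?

n(NaOH) per titration = 0.02013 × 0.2170 = 4.368 × 10^-3 mol
n(KHC8H4O4) in each aliquot = 4.368 × 10^-3 mol (1:1 ratio)
n(KHC8H4O4) in the whole flask = 4.368 × 10^-3 × 100.0/10.00 = 0.04368 mol
mass of KHC8H4O4 = 0.04368 × 204.22 = 8.921 g
% KHC8H4O4 = 8.921 / 15.74 × 100 = 56.68 %

56.68 %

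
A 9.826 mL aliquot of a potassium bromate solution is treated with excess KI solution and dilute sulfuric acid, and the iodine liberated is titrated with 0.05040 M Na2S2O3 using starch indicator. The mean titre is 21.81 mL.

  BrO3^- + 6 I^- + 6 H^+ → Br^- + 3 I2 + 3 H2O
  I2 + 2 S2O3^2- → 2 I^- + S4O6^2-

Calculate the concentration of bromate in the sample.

0.01864 M

n(S2O3^2-) = 0.02181 × 0.05040 = 1.099 × 10^-3 mol
n(I2) = n(S2O3^2-)/2 = 5.496 × 10^-4 mol
From the 1:3 ratio, n(BrO3^-) in the aliquot = 1/3 × 5.496 × 10^-4 = 1.832 × 10^-4 mol
[BrO3^-] = 1.832 × 10^-4 / 0.009826 = 0.01864 mol/L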